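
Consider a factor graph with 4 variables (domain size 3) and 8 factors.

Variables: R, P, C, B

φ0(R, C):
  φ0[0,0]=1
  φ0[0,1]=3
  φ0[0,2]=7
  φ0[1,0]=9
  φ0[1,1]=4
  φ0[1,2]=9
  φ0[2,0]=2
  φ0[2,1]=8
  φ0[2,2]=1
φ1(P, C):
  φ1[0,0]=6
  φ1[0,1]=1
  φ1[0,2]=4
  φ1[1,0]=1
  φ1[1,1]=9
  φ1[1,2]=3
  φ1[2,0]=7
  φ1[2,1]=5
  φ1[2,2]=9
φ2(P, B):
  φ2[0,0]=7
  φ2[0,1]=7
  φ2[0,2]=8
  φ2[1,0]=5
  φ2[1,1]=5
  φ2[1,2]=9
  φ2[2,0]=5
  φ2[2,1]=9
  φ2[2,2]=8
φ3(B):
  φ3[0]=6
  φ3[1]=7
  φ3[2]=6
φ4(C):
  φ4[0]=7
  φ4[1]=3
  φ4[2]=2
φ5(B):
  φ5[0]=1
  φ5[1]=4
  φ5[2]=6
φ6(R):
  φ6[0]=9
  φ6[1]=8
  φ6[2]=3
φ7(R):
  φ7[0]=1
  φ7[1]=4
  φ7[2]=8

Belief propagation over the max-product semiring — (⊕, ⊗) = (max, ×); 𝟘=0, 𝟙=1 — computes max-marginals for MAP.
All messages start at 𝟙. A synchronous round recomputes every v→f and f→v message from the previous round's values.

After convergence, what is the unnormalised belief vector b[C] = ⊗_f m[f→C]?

b[C] = [4064256, 1679616, 1492992]

init: all messages = 𝟙 over 3 values
r1 m[φ0→R] = [7, 9, 8]
r1 m[φ0→C] = [9, 8, 9]
r1 m[φ1→P] = [6, 9, 9]
r1 m[φ1→C] = [7, 9, 9]
r1 m[φ2→P] = [8, 9, 9]
r1 m[φ2→B] = [7, 9, 9]
r1 m[φ3→B] = [6, 7, 6]
r1 m[φ4→C] = [7, 3, 2]
r1 m[φ5→B] = [1, 4, 6]
r1 m[φ6→R] = [9, 8, 3]
r1 m[φ7→R] = [1, 4, 8]
r1 m[R→φ0] = [1, 1, 1]
r1 m[R→φ6] = [1, 1, 1]
r1 m[R→φ7] = [1, 1, 1]
r1 m[P→φ1] = [1, 1, 1]
r1 m[P→φ2] = [1, 1, 1]
r1 m[C→φ0] = [1, 1, 1]
r1 m[C→φ1] = [1, 1, 1]
r1 m[C→φ4] = [1, 1, 1]
r1 m[B→φ2] = [1, 1, 1]
r1 m[B→φ3] = [1, 1, 1]
r1 m[B→φ5] = [1, 1, 1]
r2 m[φ0→R] = [7, 9, 8]
r2 m[φ0→C] = [9, 8, 9]
r2 m[φ1→P] = [6, 9, 9]
r2 m[φ1→C] = [7, 9, 9]
r2 m[φ2→P] = [8, 9, 9]
r2 m[φ2→B] = [7, 9, 9]
r2 m[φ3→B] = [6, 7, 6]
r2 m[φ4→C] = [7, 3, 2]
r2 m[φ5→B] = [1, 4, 6]
r2 m[φ6→R] = [9, 8, 3]
r2 m[φ7→R] = [1, 4, 8]
r2 m[R→φ0] = [9, 32, 24]
r2 m[R→φ6] = [7, 36, 64]
r2 m[R→φ7] = [63, 72, 24]
r2 m[P→φ1] = [8, 9, 9]
r2 m[P→φ2] = [6, 9, 9]
r2 m[C→φ0] = [49, 27, 18]
r2 m[C→φ1] = [63, 24, 18]
r2 m[C→φ4] = [63, 72, 81]
r2 m[B→φ2] = [6, 28, 36]
r2 m[B→φ3] = [7, 36, 54]
r2 m[B→φ5] = [42, 63, 54]
r3 m[φ0→R] = [126, 441, 216]
r3 m[φ0→C] = [288, 192, 288]
r3 m[φ1→P] = [378, 216, 441]
r3 m[φ1→C] = [63, 81, 81]
r3 m[φ2→P] = [288, 324, 288]
r3 m[φ2→B] = [45, 81, 81]
r3 m[φ3→B] = [6, 7, 6]
r3 m[φ4→C] = [7, 3, 2]
r3 m[φ5→B] = [1, 4, 6]
r3 m[φ6→R] = [9, 8, 3]
r3 m[φ7→R] = [1, 4, 8]
r3 m[R→φ0] = [9, 32, 24]
r3 m[R→φ6] = [7, 36, 64]
r3 m[R→φ7] = [63, 72, 24]
r3 m[P→φ1] = [8, 9, 9]
r3 m[P→φ2] = [6, 9, 9]
r3 m[C→φ0] = [49, 27, 18]
r3 m[C→φ1] = [63, 24, 18]
r3 m[C→φ4] = [63, 72, 81]
r3 m[B→φ2] = [6, 28, 36]
r3 m[B→φ3] = [7, 36, 54]
r3 m[B→φ5] = [42, 63, 54]
r4 m[φ0→R] = [126, 441, 216]
r4 m[φ0→C] = [288, 192, 288]
r4 m[φ1→P] = [378, 216, 441]
r4 m[φ1→C] = [63, 81, 81]
r4 m[φ2→P] = [288, 324, 288]
r4 m[φ2→B] = [45, 81, 81]
r4 m[φ3→B] = [6, 7, 6]
r4 m[φ4→C] = [7, 3, 2]
r4 m[φ5→B] = [1, 4, 6]
r4 m[φ6→R] = [9, 8, 3]
r4 m[φ7→R] = [1, 4, 8]
r4 m[R→φ0] = [9, 32, 24]
r4 m[R→φ6] = [126, 1764, 1728]
r4 m[R→φ7] = [1134, 3528, 648]
r4 m[P→φ1] = [288, 324, 288]
r4 m[P→φ2] = [378, 216, 441]
r4 m[C→φ0] = [441, 243, 162]
r4 m[C→φ1] = [2016, 576, 576]
r4 m[C→φ4] = [18144, 15552, 23328]
r4 m[B→φ2] = [6, 28, 36]
r4 m[B→φ3] = [45, 324, 486]
r4 m[B→φ5] = [270, 567, 486]
r5 m[φ0→R] = [1134, 3969, 1944]
r5 m[φ0→C] = [288, 192, 288]
r5 m[φ1→P] = [12096, 5184, 14112]
r5 m[φ1→C] = [2016, 2916, 2592]
r5 m[φ2→P] = [288, 324, 288]
r5 m[φ2→B] = [2646, 3969, 3528]
r5 m[φ3→B] = [6, 7, 6]
r5 m[φ4→C] = [7, 3, 2]
r5 m[φ5→B] = [1, 4, 6]
r5 m[φ6→R] = [9, 8, 3]
r5 m[φ7→R] = [1, 4, 8]
r5 m[R→φ0] = [9, 32, 24]
r5 m[R→φ6] = [126, 1764, 1728]
r5 m[R→φ7] = [1134, 3528, 648]
r5 m[P→φ1] = [288, 324, 288]
r5 m[P→φ2] = [378, 216, 441]
r5 m[C→φ0] = [441, 243, 162]
r5 m[C→φ1] = [2016, 576, 576]
r5 m[C→φ4] = [18144, 15552, 23328]
r5 m[B→φ2] = [6, 28, 36]
r5 m[B→φ3] = [45, 324, 486]
r5 m[B→φ5] = [270, 567, 486]
r6 m[φ0→R] = [1134, 3969, 1944]
r6 m[φ0→C] = [288, 192, 288]
r6 m[φ1→P] = [12096, 5184, 14112]
r6 m[φ1→C] = [2016, 2916, 2592]
r6 m[φ2→P] = [288, 324, 288]
r6 m[φ2→B] = [2646, 3969, 3528]
r6 m[φ3→B] = [6, 7, 6]
r6 m[φ4→C] = [7, 3, 2]
r6 m[φ5→B] = [1, 4, 6]
r6 m[φ6→R] = [9, 8, 3]
r6 m[φ7→R] = [1, 4, 8]
r6 m[R→φ0] = [9, 32, 24]
r6 m[R→φ6] = [1134, 15876, 15552]
r6 m[R→φ7] = [10206, 31752, 5832]
r6 m[P→φ1] = [288, 324, 288]
r6 m[P→φ2] = [12096, 5184, 14112]
r6 m[C→φ0] = [14112, 8748, 5184]
r6 m[C→φ1] = [2016, 576, 576]
r6 m[C→φ4] = [580608, 559872, 746496]
r6 m[B→φ2] = [6, 28, 36]
r6 m[B→φ3] = [2646, 15876, 21168]
r6 m[B→φ5] = [15876, 27783, 21168]
r7 m[φ0→R] = [36288, 127008, 69984]
r7 m[φ0→C] = [288, 192, 288]
r7 m[φ1→P] = [12096, 5184, 14112]
r7 m[φ1→C] = [2016, 2916, 2592]
r7 m[φ2→P] = [288, 324, 288]
r7 m[φ2→B] = [84672, 127008, 112896]
r7 m[φ3→B] = [6, 7, 6]
r7 m[φ4→C] = [7, 3, 2]
r7 m[φ5→B] = [1, 4, 6]
r7 m[φ6→R] = [9, 8, 3]
r7 m[φ7→R] = [1, 4, 8]
r7 m[R→φ0] = [9, 32, 24]
r7 m[R→φ6] = [1134, 15876, 15552]
r7 m[R→φ7] = [10206, 31752, 5832]
r7 m[P→φ1] = [288, 324, 288]
r7 m[P→φ2] = [12096, 5184, 14112]
r7 m[C→φ0] = [14112, 8748, 5184]
r7 m[C→φ1] = [2016, 576, 576]
r7 m[C→φ4] = [580608, 559872, 746496]
r7 m[B→φ2] = [6, 28, 36]
r7 m[B→φ3] = [2646, 15876, 21168]
r7 m[B→φ5] = [15876, 27783, 21168]
r8 m[φ0→R] = [36288, 127008, 69984]
r8 m[φ0→C] = [288, 192, 288]
r8 m[φ1→P] = [12096, 5184, 14112]
r8 m[φ1→C] = [2016, 2916, 2592]
r8 m[φ2→P] = [288, 324, 288]
r8 m[φ2→B] = [84672, 127008, 112896]
r8 m[φ3→B] = [6, 7, 6]
r8 m[φ4→C] = [7, 3, 2]
r8 m[φ5→B] = [1, 4, 6]
r8 m[φ6→R] = [9, 8, 3]
r8 m[φ7→R] = [1, 4, 8]
r8 m[R→φ0] = [9, 32, 24]
r8 m[R→φ6] = [36288, 508032, 559872]
r8 m[R→φ7] = [326592, 1016064, 209952]
r8 m[P→φ1] = [288, 324, 288]
r8 m[P→φ2] = [12096, 5184, 14112]
r8 m[C→φ0] = [14112, 8748, 5184]
r8 m[C→φ1] = [2016, 576, 576]
r8 m[C→φ4] = [580608, 559872, 746496]
r8 m[B→φ2] = [6, 28, 36]
r8 m[B→φ3] = [84672, 508032, 677376]
r8 m[B→φ5] = [508032, 889056, 677376]
r9 m[φ0→R] = [36288, 127008, 69984]
r9 m[φ0→C] = [288, 192, 288]
r9 m[φ1→P] = [12096, 5184, 14112]
r9 m[φ1→C] = [2016, 2916, 2592]
r9 m[φ2→P] = [288, 324, 288]
r9 m[φ2→B] = [84672, 127008, 112896]
r9 m[φ3→B] = [6, 7, 6]
r9 m[φ4→C] = [7, 3, 2]
r9 m[φ5→B] = [1, 4, 6]
r9 m[φ6→R] = [9, 8, 3]
r9 m[φ7→R] = [1, 4, 8]
r9 m[R→φ0] = [9, 32, 24]
r9 m[R→φ6] = [36288, 508032, 559872]
r9 m[R→φ7] = [326592, 1016064, 209952]
r9 m[P→φ1] = [288, 324, 288]
r9 m[P→φ2] = [12096, 5184, 14112]
r9 m[C→φ0] = [14112, 8748, 5184]
r9 m[C→φ1] = [2016, 576, 576]
r9 m[C→φ4] = [580608, 559872, 746496]
r9 m[B→φ2] = [6, 28, 36]
r9 m[B→φ3] = [84672, 508032, 677376]
r9 m[B→φ5] = [508032, 889056, 677376]
fixed point reached at round 9
b[C] = ⊗ incoming = [4064256, 1679616, 1492992]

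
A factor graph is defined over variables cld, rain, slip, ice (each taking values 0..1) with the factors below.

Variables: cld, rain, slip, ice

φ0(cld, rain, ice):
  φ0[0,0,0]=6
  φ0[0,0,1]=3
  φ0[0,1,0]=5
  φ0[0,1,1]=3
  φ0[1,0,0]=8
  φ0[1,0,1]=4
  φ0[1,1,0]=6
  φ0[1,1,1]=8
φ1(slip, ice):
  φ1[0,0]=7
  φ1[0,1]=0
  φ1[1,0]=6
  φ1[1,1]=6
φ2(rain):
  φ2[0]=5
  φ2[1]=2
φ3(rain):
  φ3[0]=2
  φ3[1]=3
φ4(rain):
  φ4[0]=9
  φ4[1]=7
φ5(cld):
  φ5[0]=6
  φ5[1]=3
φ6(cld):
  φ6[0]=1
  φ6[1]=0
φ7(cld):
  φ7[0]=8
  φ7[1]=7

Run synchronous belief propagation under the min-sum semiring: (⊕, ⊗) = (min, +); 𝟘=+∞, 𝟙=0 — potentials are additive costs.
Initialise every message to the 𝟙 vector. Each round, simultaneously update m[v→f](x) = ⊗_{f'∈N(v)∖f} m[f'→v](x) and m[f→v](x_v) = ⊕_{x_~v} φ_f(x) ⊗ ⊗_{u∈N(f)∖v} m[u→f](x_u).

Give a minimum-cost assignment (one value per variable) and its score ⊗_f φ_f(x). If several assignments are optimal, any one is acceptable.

assignment: (cld=0, rain=1, slip=0, ice=1); score = 30

init: all messages = 𝟙 over 2 values
r1 m[φ0→cld] = [3, 4]
r1 m[φ0→rain] = [3, 3]
r1 m[φ0→ice] = [5, 3]
r1 m[φ1→slip] = [0, 6]
r1 m[φ1→ice] = [6, 0]
r1 m[φ2→rain] = [5, 2]
r1 m[φ3→rain] = [2, 3]
r1 m[φ4→rain] = [9, 7]
r1 m[φ5→cld] = [6, 3]
r1 m[φ6→cld] = [1, 0]
r1 m[φ7→cld] = [8, 7]
r1 m[cld→φ0] = [0, 0]
r1 m[cld→φ5] = [0, 0]
r1 m[cld→φ6] = [0, 0]
r1 m[cld→φ7] = [0, 0]
r1 m[rain→φ0] = [0, 0]
r1 m[rain→φ2] = [0, 0]
r1 m[rain→φ3] = [0, 0]
r1 m[rain→φ4] = [0, 0]
r1 m[slip→φ1] = [0, 0]
r1 m[ice→φ0] = [0, 0]
r1 m[ice→φ1] = [0, 0]
r2 m[φ0→cld] = [3, 4]
r2 m[φ0→rain] = [3, 3]
r2 m[φ0→ice] = [5, 3]
r2 m[φ1→slip] = [0, 6]
r2 m[φ1→ice] = [6, 0]
r2 m[φ2→rain] = [5, 2]
r2 m[φ3→rain] = [2, 3]
r2 m[φ4→rain] = [9, 7]
r2 m[φ5→cld] = [6, 3]
r2 m[φ6→cld] = [1, 0]
r2 m[φ7→cld] = [8, 7]
r2 m[cld→φ0] = [15, 10]
r2 m[cld→φ5] = [12, 11]
r2 m[cld→φ6] = [17, 14]
r2 m[cld→φ7] = [10, 7]
r2 m[rain→φ0] = [16, 12]
r2 m[rain→φ2] = [14, 13]
r2 m[rain→φ3] = [17, 12]
r2 m[rain→φ4] = [10, 8]
r2 m[slip→φ1] = [0, 0]
r2 m[ice→φ0] = [6, 0]
r2 m[ice→φ1] = [5, 3]
r3 m[φ0→cld] = [15, 20]
r3 m[φ0→rain] = [14, 18]
r3 m[φ0→ice] = [28, 30]
r3 m[φ1→slip] = [3, 9]
r3 m[φ1→ice] = [6, 0]
r3 m[φ2→rain] = [5, 2]
r3 m[φ3→rain] = [2, 3]
r3 m[φ4→rain] = [9, 7]
r3 m[φ5→cld] = [6, 3]
r3 m[φ6→cld] = [1, 0]
r3 m[φ7→cld] = [8, 7]
r3 m[cld→φ0] = [15, 10]
r3 m[cld→φ5] = [12, 11]
r3 m[cld→φ6] = [17, 14]
r3 m[cld→φ7] = [10, 7]
r3 m[rain→φ0] = [16, 12]
r3 m[rain→φ2] = [14, 13]
r3 m[rain→φ3] = [17, 12]
r3 m[rain→φ4] = [10, 8]
r3 m[slip→φ1] = [0, 0]
r3 m[ice→φ0] = [6, 0]
r3 m[ice→φ1] = [5, 3]
r4 m[φ0→cld] = [15, 20]
r4 m[φ0→rain] = [14, 18]
r4 m[φ0→ice] = [28, 30]
r4 m[φ1→slip] = [3, 9]
r4 m[φ1→ice] = [6, 0]
r4 m[φ2→rain] = [5, 2]
r4 m[φ3→rain] = [2, 3]
r4 m[φ4→rain] = [9, 7]
r4 m[φ5→cld] = [6, 3]
r4 m[φ6→cld] = [1, 0]
r4 m[φ7→cld] = [8, 7]
r4 m[cld→φ0] = [15, 10]
r4 m[cld→φ5] = [24, 27]
r4 m[cld→φ6] = [29, 30]
r4 m[cld→φ7] = [22, 23]
r4 m[rain→φ0] = [16, 12]
r4 m[rain→φ2] = [25, 28]
r4 m[rain→φ3] = [28, 27]
r4 m[rain→φ4] = [21, 23]
r4 m[slip→φ1] = [0, 0]
r4 m[ice→φ0] = [6, 0]
r4 m[ice→φ1] = [28, 30]
r5 m[φ0→cld] = [15, 20]
r5 m[φ0→rain] = [14, 18]
r5 m[φ0→ice] = [28, 30]
r5 m[φ1→slip] = [30, 34]
r5 m[φ1→ice] = [6, 0]
r5 m[φ2→rain] = [5, 2]
r5 m[φ3→rain] = [2, 3]
r5 m[φ4→rain] = [9, 7]
r5 m[φ5→cld] = [6, 3]
r5 m[φ6→cld] = [1, 0]
r5 m[φ7→cld] = [8, 7]
r5 m[cld→φ0] = [15, 10]
r5 m[cld→φ5] = [24, 27]
r5 m[cld→φ6] = [29, 30]
r5 m[cld→φ7] = [22, 23]
r5 m[rain→φ0] = [16, 12]
r5 m[rain→φ2] = [25, 28]
r5 m[rain→φ3] = [28, 27]
r5 m[rain→φ4] = [21, 23]
r5 m[slip→φ1] = [0, 0]
r5 m[ice→φ0] = [6, 0]
r5 m[ice→φ1] = [28, 30]
r6 m[φ0→cld] = [15, 20]
r6 m[φ0→rain] = [14, 18]
r6 m[φ0→ice] = [28, 30]
r6 m[φ1→slip] = [30, 34]
r6 m[φ1→ice] = [6, 0]
r6 m[φ2→rain] = [5, 2]
r6 m[φ3→rain] = [2, 3]
r6 m[φ4→rain] = [9, 7]
r6 m[φ5→cld] = [6, 3]
r6 m[φ6→cld] = [1, 0]
r6 m[φ7→cld] = [8, 7]
r6 m[cld→φ0] = [15, 10]
r6 m[cld→φ5] = [24, 27]
r6 m[cld→φ6] = [29, 30]
r6 m[cld→φ7] = [22, 23]
r6 m[rain→φ0] = [16, 12]
r6 m[rain→φ2] = [25, 28]
r6 m[rain→φ3] = [28, 27]
r6 m[rain→φ4] = [21, 23]
r6 m[slip→φ1] = [0, 0]
r6 m[ice→φ0] = [6, 0]
r6 m[ice→φ1] = [28, 30]
fixed point reached at round 6
traceback from cld: (cld=0, rain=1, slip=0, ice=1), score=30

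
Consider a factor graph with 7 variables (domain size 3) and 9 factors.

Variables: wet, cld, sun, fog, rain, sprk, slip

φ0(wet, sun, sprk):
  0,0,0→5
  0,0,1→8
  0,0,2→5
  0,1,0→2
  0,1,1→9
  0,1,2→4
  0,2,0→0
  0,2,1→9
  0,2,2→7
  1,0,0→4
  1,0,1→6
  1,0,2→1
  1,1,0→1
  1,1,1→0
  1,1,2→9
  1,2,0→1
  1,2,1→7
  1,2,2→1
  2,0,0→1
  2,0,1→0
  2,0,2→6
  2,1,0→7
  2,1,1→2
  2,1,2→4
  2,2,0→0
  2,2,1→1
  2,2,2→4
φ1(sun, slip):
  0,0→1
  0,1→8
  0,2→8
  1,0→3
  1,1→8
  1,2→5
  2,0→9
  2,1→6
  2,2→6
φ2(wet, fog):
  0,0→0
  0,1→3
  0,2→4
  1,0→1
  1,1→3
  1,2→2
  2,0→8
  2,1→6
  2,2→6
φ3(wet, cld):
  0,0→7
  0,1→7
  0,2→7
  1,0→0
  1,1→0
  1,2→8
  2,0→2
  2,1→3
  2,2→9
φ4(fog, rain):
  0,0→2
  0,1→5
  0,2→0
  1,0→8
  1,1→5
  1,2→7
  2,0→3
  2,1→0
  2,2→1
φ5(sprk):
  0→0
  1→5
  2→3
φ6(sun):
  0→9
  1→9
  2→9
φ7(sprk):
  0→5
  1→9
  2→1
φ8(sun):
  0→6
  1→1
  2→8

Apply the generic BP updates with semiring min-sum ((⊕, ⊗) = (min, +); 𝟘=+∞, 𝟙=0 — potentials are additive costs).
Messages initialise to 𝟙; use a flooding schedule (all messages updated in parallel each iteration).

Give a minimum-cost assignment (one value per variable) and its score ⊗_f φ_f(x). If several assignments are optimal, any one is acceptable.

init: all messages = 𝟙 over 3 values
r1 m[φ0→wet] = [0, 0, 0]
r1 m[φ0→sun] = [0, 0, 0]
r1 m[φ0→sprk] = [0, 0, 1]
r1 m[φ1→sun] = [1, 3, 6]
r1 m[φ1→slip] = [1, 6, 5]
r1 m[φ2→wet] = [0, 1, 6]
r1 m[φ2→fog] = [0, 3, 2]
r1 m[φ3→wet] = [7, 0, 2]
r1 m[φ3→cld] = [0, 0, 7]
r1 m[φ4→fog] = [0, 5, 0]
r1 m[φ4→rain] = [2, 0, 0]
r1 m[φ5→sprk] = [0, 5, 3]
r1 m[φ6→sun] = [9, 9, 9]
r1 m[φ7→sprk] = [5, 9, 1]
r1 m[φ8→sun] = [6, 1, 8]
r1 m[wet→φ0] = [0, 0, 0]
r1 m[wet→φ2] = [0, 0, 0]
r1 m[wet→φ3] = [0, 0, 0]
r1 m[cld→φ3] = [0, 0, 0]
r1 m[sun→φ0] = [0, 0, 0]
r1 m[sun→φ1] = [0, 0, 0]
r1 m[sun→φ6] = [0, 0, 0]
r1 m[sun→φ8] = [0, 0, 0]
r1 m[fog→φ2] = [0, 0, 0]
r1 m[fog→φ4] = [0, 0, 0]
r1 m[rain→φ4] = [0, 0, 0]
r1 m[sprk→φ0] = [0, 0, 0]
r1 m[sprk→φ5] = [0, 0, 0]
r1 m[sprk→φ7] = [0, 0, 0]
r1 m[slip→φ1] = [0, 0, 0]
r2 m[φ0→wet] = [0, 0, 0]
r2 m[φ0→sun] = [0, 0, 0]
r2 m[φ0→sprk] = [0, 0, 1]
r2 m[φ1→sun] = [1, 3, 6]
r2 m[φ1→slip] = [1, 6, 5]
r2 m[φ2→wet] = [0, 1, 6]
r2 m[φ2→fog] = [0, 3, 2]
r2 m[φ3→wet] = [7, 0, 2]
r2 m[φ3→cld] = [0, 0, 7]
r2 m[φ4→fog] = [0, 5, 0]
r2 m[φ4→rain] = [2, 0, 0]
r2 m[φ5→sprk] = [0, 5, 3]
r2 m[φ6→sun] = [9, 9, 9]
r2 m[φ7→sprk] = [5, 9, 1]
r2 m[φ8→sun] = [6, 1, 8]
r2 m[wet→φ0] = [7, 1, 8]
r2 m[wet→φ2] = [7, 0, 2]
r2 m[wet→φ3] = [0, 1, 6]
r2 m[cld→φ3] = [0, 0, 0]
r2 m[sun→φ0] = [16, 13, 23]
r2 m[sun→φ1] = [15, 10, 17]
r2 m[sun→φ6] = [7, 4, 14]
r2 m[sun→φ8] = [10, 12, 15]
r2 m[fog→φ2] = [0, 5, 0]
r2 m[fog→φ4] = [0, 3, 2]
r2 m[rain→φ4] = [0, 0, 0]
r2 m[sprk→φ0] = [5, 14, 4]
r2 m[sprk→φ5] = [5, 9, 2]
r2 m[sprk→φ7] = [0, 5, 4]
r2 m[slip→φ1] = [0, 0, 0]
r3 m[φ0→wet] = [20, 19, 21]
r3 m[φ0→sun] = [6, 7, 6]
r3 m[φ0→sprk] = [15, 14, 18]
r3 m[φ1→sun] = [1, 3, 6]
r3 m[φ1→slip] = [13, 18, 15]
r3 m[φ2→wet] = [0, 1, 6]
r3 m[φ2→fog] = [1, 3, 2]
r3 m[φ3→wet] = [7, 0, 2]
r3 m[φ3→cld] = [1, 1, 7]
r3 m[φ4→fog] = [0, 5, 0]
r3 m[φ4→rain] = [2, 2, 0]
r3 m[φ5→sprk] = [0, 5, 3]
r3 m[φ6→sun] = [9, 9, 9]
r3 m[φ7→sprk] = [5, 9, 1]
r3 m[φ8→sun] = [6, 1, 8]
r3 m[wet→φ0] = [7, 1, 8]
r3 m[wet→φ2] = [7, 0, 2]
r3 m[wet→φ3] = [0, 1, 6]
r3 m[cld→φ3] = [0, 0, 0]
r3 m[sun→φ0] = [16, 13, 23]
r3 m[sun→φ1] = [15, 10, 17]
r3 m[sun→φ6] = [7, 4, 14]
r3 m[sun→φ8] = [10, 12, 15]
r3 m[fog→φ2] = [0, 5, 0]
r3 m[fog→φ4] = [0, 3, 2]
r3 m[rain→φ4] = [0, 0, 0]
r3 m[sprk→φ0] = [5, 14, 4]
r3 m[sprk→φ5] = [5, 9, 2]
r3 m[sprk→φ7] = [0, 5, 4]
r3 m[slip→φ1] = [0, 0, 0]
r4 m[φ0→wet] = [20, 19, 21]
r4 m[φ0→sun] = [6, 7, 6]
r4 m[φ0→sprk] = [15, 14, 18]
r4 m[φ1→sun] = [1, 3, 6]
r4 m[φ1→slip] = [13, 18, 15]
r4 m[φ2→wet] = [0, 1, 6]
r4 m[φ2→fog] = [1, 3, 2]
r4 m[φ3→wet] = [7, 0, 2]
r4 m[φ3→cld] = [1, 1, 7]
r4 m[φ4→fog] = [0, 5, 0]
r4 m[φ4→rain] = [2, 2, 0]
r4 m[φ5→sprk] = [0, 5, 3]
r4 m[φ6→sun] = [9, 9, 9]
r4 m[φ7→sprk] = [5, 9, 1]
r4 m[φ8→sun] = [6, 1, 8]
r4 m[wet→φ0] = [7, 1, 8]
r4 m[wet→φ2] = [27, 19, 23]
r4 m[wet→φ3] = [20, 20, 27]
r4 m[cld→φ3] = [0, 0, 0]
r4 m[sun→φ0] = [16, 13, 23]
r4 m[sun→φ1] = [21, 17, 23]
r4 m[sun→φ6] = [13, 11, 20]
r4 m[sun→φ8] = [16, 19, 21]
r4 m[fog→φ2] = [0, 5, 0]
r4 m[fog→φ4] = [1, 3, 2]
r4 m[rain→φ4] = [0, 0, 0]
r4 m[sprk→φ0] = [5, 14, 4]
r4 m[sprk→φ5] = [20, 23, 19]
r4 m[sprk→φ7] = [15, 19, 21]
r4 m[slip→φ1] = [0, 0, 0]
r5 m[φ0→wet] = [20, 19, 21]
r5 m[φ0→sun] = [6, 7, 6]
r5 m[φ0→sprk] = [15, 14, 18]
r5 m[φ1→sun] = [1, 3, 6]
r5 m[φ1→slip] = [20, 25, 22]
r5 m[φ2→wet] = [0, 1, 6]
r5 m[φ2→fog] = [20, 22, 21]
r5 m[φ3→wet] = [7, 0, 2]
r5 m[φ3→cld] = [20, 20, 27]
r5 m[φ4→fog] = [0, 5, 0]
r5 m[φ4→rain] = [3, 2, 1]
r5 m[φ5→sprk] = [0, 5, 3]
r5 m[φ6→sun] = [9, 9, 9]
r5 m[φ7→sprk] = [5, 9, 1]
r5 m[φ8→sun] = [6, 1, 8]
r5 m[wet→φ0] = [7, 1, 8]
r5 m[wet→φ2] = [27, 19, 23]
r5 m[wet→φ3] = [20, 20, 27]
r5 m[cld→φ3] = [0, 0, 0]
r5 m[sun→φ0] = [16, 13, 23]
r5 m[sun→φ1] = [21, 17, 23]
r5 m[sun→φ6] = [13, 11, 20]
r5 m[sun→φ8] = [16, 19, 21]
r5 m[fog→φ2] = [0, 5, 0]
r5 m[fog→φ4] = [1, 3, 2]
r5 m[rain→φ4] = [0, 0, 0]
r5 m[sprk→φ0] = [5, 14, 4]
r5 m[sprk→φ5] = [20, 23, 19]
r5 m[sprk→φ7] = [15, 19, 21]
r5 m[slip→φ1] = [0, 0, 0]
r6 m[φ0→wet] = [20, 19, 21]
r6 m[φ0→sun] = [6, 7, 6]
r6 m[φ0→sprk] = [15, 14, 18]
r6 m[φ1→sun] = [1, 3, 6]
r6 m[φ1→slip] = [20, 25, 22]
r6 m[φ2→wet] = [0, 1, 6]
r6 m[φ2→fog] = [20, 22, 21]
r6 m[φ3→wet] = [7, 0, 2]
r6 m[φ3→cld] = [20, 20, 27]
r6 m[φ4→fog] = [0, 5, 0]
r6 m[φ4→rain] = [3, 2, 1]
r6 m[φ5→sprk] = [0, 5, 3]
r6 m[φ6→sun] = [9, 9, 9]
r6 m[φ7→sprk] = [5, 9, 1]
r6 m[φ8→sun] = [6, 1, 8]
r6 m[wet→φ0] = [7, 1, 8]
r6 m[wet→φ2] = [27, 19, 23]
r6 m[wet→φ3] = [20, 20, 27]
r6 m[cld→φ3] = [0, 0, 0]
r6 m[sun→φ0] = [16, 13, 23]
r6 m[sun→φ1] = [21, 17, 23]
r6 m[sun→φ6] = [13, 11, 20]
r6 m[sun→φ8] = [16, 19, 21]
r6 m[fog→φ2] = [0, 5, 0]
r6 m[fog→φ4] = [20, 22, 21]
r6 m[rain→φ4] = [0, 0, 0]
r6 m[sprk→φ0] = [5, 14, 4]
r6 m[sprk→φ5] = [20, 23, 19]
r6 m[sprk→φ7] = [15, 19, 21]
r6 m[slip→φ1] = [0, 0, 0]
r7 m[φ0→wet] = [20, 19, 21]
r7 m[φ0→sun] = [6, 7, 6]
r7 m[φ0→sprk] = [15, 14, 18]
r7 m[φ1→sun] = [1, 3, 6]
r7 m[φ1→slip] = [20, 25, 22]
r7 m[φ2→wet] = [0, 1, 6]
r7 m[φ2→fog] = [20, 22, 21]
r7 m[φ3→wet] = [7, 0, 2]
r7 m[φ3→cld] = [20, 20, 27]
r7 m[φ4→fog] = [0, 5, 0]
r7 m[φ4→rain] = [22, 21, 20]
r7 m[φ5→sprk] = [0, 5, 3]
r7 m[φ6→sun] = [9, 9, 9]
r7 m[φ7→sprk] = [5, 9, 1]
r7 m[φ8→sun] = [6, 1, 8]
r7 m[wet→φ0] = [7, 1, 8]
r7 m[wet→φ2] = [27, 19, 23]
r7 m[wet→φ3] = [20, 20, 27]
r7 m[cld→φ3] = [0, 0, 0]
r7 m[sun→φ0] = [16, 13, 23]
r7 m[sun→φ1] = [21, 17, 23]
r7 m[sun→φ6] = [13, 11, 20]
r7 m[sun→φ8] = [16, 19, 21]
r7 m[fog→φ2] = [0, 5, 0]
r7 m[fog→φ4] = [20, 22, 21]
r7 m[rain→φ4] = [0, 0, 0]
r7 m[sprk→φ0] = [5, 14, 4]
r7 m[sprk→φ5] = [20, 23, 19]
r7 m[sprk→φ7] = [15, 19, 21]
r7 m[slip→φ1] = [0, 0, 0]
r8 m[φ0→wet] = [20, 19, 21]
r8 m[φ0→sun] = [6, 7, 6]
r8 m[φ0→sprk] = [15, 14, 18]
r8 m[φ1→sun] = [1, 3, 6]
r8 m[φ1→slip] = [20, 25, 22]
r8 m[φ2→wet] = [0, 1, 6]
r8 m[φ2→fog] = [20, 22, 21]
r8 m[φ3→wet] = [7, 0, 2]
r8 m[φ3→cld] = [20, 20, 27]
r8 m[φ4→fog] = [0, 5, 0]
r8 m[φ4→rain] = [22, 21, 20]
r8 m[φ5→sprk] = [0, 5, 3]
r8 m[φ6→sun] = [9, 9, 9]
r8 m[φ7→sprk] = [5, 9, 1]
r8 m[φ8→sun] = [6, 1, 8]
r8 m[wet→φ0] = [7, 1, 8]
r8 m[wet→φ2] = [27, 19, 23]
r8 m[wet→φ3] = [20, 20, 27]
r8 m[cld→φ3] = [0, 0, 0]
r8 m[sun→φ0] = [16, 13, 23]
r8 m[sun→φ1] = [21, 17, 23]
r8 m[sun→φ6] = [13, 11, 20]
r8 m[sun→φ8] = [16, 19, 21]
r8 m[fog→φ2] = [0, 5, 0]
r8 m[fog→φ4] = [20, 22, 21]
r8 m[rain→φ4] = [0, 0, 0]
r8 m[sprk→φ0] = [5, 14, 4]
r8 m[sprk→φ5] = [20, 23, 19]
r8 m[sprk→φ7] = [15, 19, 21]
r8 m[slip→φ1] = [0, 0, 0]
fixed point reached at round 8
traceback from wet: (wet=1, cld=0, sun=1, fog=0, rain=2, sprk=0, slip=0), score=20

assignment: (wet=1, cld=0, sun=1, fog=0, rain=2, sprk=0, slip=0); score = 20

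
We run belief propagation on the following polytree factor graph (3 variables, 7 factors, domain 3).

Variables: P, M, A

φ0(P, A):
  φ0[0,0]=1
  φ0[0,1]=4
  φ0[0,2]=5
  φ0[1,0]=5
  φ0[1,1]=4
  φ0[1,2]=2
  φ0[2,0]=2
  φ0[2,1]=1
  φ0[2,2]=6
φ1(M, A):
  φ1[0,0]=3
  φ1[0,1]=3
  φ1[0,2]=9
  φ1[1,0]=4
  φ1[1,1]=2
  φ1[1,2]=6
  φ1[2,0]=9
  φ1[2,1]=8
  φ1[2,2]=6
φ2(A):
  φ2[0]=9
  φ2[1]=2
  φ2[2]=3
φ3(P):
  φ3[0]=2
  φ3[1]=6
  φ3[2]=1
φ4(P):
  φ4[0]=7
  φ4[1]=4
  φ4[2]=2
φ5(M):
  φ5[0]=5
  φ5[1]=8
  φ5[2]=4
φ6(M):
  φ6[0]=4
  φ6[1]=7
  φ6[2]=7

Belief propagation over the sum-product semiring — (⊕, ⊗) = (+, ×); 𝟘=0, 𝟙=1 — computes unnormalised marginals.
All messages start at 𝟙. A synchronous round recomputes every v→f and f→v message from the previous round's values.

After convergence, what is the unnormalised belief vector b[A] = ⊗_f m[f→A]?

b[A] = [665712, 121968, 266760]

init: all messages = 𝟙 over 3 values
r1 m[φ0→P] = [10, 11, 9]
r1 m[φ0→A] = [8, 9, 13]
r1 m[φ1→M] = [15, 12, 23]
r1 m[φ1→A] = [16, 13, 21]
r1 m[φ2→A] = [9, 2, 3]
r1 m[φ3→P] = [2, 6, 1]
r1 m[φ4→P] = [7, 4, 2]
r1 m[φ5→M] = [5, 8, 4]
r1 m[φ6→M] = [4, 7, 7]
r1 m[P→φ0] = [1, 1, 1]
r1 m[P→φ3] = [1, 1, 1]
r1 m[P→φ4] = [1, 1, 1]
r1 m[M→φ1] = [1, 1, 1]
r1 m[M→φ5] = [1, 1, 1]
r1 m[M→φ6] = [1, 1, 1]
r1 m[A→φ0] = [1, 1, 1]
r1 m[A→φ1] = [1, 1, 1]
r1 m[A→φ2] = [1, 1, 1]
r2 m[φ0→P] = [10, 11, 9]
r2 m[φ0→A] = [8, 9, 13]
r2 m[φ1→M] = [15, 12, 23]
r2 m[φ1→A] = [16, 13, 21]
r2 m[φ2→A] = [9, 2, 3]
r2 m[φ3→P] = [2, 6, 1]
r2 m[φ4→P] = [7, 4, 2]
r2 m[φ5→M] = [5, 8, 4]
r2 m[φ6→M] = [4, 7, 7]
r2 m[P→φ0] = [14, 24, 2]
r2 m[P→φ3] = [70, 44, 18]
r2 m[P→φ4] = [20, 66, 9]
r2 m[M→φ1] = [20, 56, 28]
r2 m[M→φ5] = [60, 84, 161]
r2 m[M→φ6] = [75, 96, 92]
r2 m[A→φ0] = [144, 26, 63]
r2 m[A→φ1] = [72, 18, 39]
r2 m[A→φ2] = [128, 117, 273]
r3 m[φ0→P] = [563, 950, 692]
r3 m[φ0→A] = [138, 154, 130]
r3 m[φ1→M] = [621, 558, 1026]
r3 m[φ1→A] = [536, 396, 684]
r3 m[φ2→A] = [9, 2, 3]
r3 m[φ3→P] = [2, 6, 1]
r3 m[φ4→P] = [7, 4, 2]
r3 m[φ5→M] = [5, 8, 4]
r3 m[φ6→M] = [4, 7, 7]
r3 m[P→φ0] = [14, 24, 2]
r3 m[P→φ3] = [70, 44, 18]
r3 m[P→φ4] = [20, 66, 9]
r3 m[M→φ1] = [20, 56, 28]
r3 m[M→φ5] = [60, 84, 161]
r3 m[M→φ6] = [75, 96, 92]
r3 m[A→φ0] = [144, 26, 63]
r3 m[A→φ1] = [72, 18, 39]
r3 m[A→φ2] = [128, 117, 273]
r4 m[φ0→P] = [563, 950, 692]
r4 m[φ0→A] = [138, 154, 130]
r4 m[φ1→M] = [621, 558, 1026]
r4 m[φ1→A] = [536, 396, 684]
r4 m[φ2→A] = [9, 2, 3]
r4 m[φ3→P] = [2, 6, 1]
r4 m[φ4→P] = [7, 4, 2]
r4 m[φ5→M] = [5, 8, 4]
r4 m[φ6→M] = [4, 7, 7]
r4 m[P→φ0] = [14, 24, 2]
r4 m[P→φ3] = [3941, 3800, 1384]
r4 m[P→φ4] = [1126, 5700, 692]
r4 m[M→φ1] = [20, 56, 28]
r4 m[M→φ5] = [2484, 3906, 7182]
r4 m[M→φ6] = [3105, 4464, 4104]
r4 m[A→φ0] = [4824, 792, 2052]
r4 m[A→φ1] = [1242, 308, 390]
r4 m[A→φ2] = [73968, 60984, 88920]
r5 m[φ0→P] = [18252, 31392, 22752]
r5 m[φ0→A] = [138, 154, 130]
r5 m[φ1→M] = [8160, 7924, 15982]
r5 m[φ1→A] = [536, 396, 684]
r5 m[φ2→A] = [9, 2, 3]
r5 m[φ3→P] = [2, 6, 1]
r5 m[φ4→P] = [7, 4, 2]
r5 m[φ5→M] = [5, 8, 4]
r5 m[φ6→M] = [4, 7, 7]
r5 m[P→φ0] = [14, 24, 2]
r5 m[P→φ3] = [3941, 3800, 1384]
r5 m[P→φ4] = [1126, 5700, 692]
r5 m[M→φ1] = [20, 56, 28]
r5 m[M→φ5] = [2484, 3906, 7182]
r5 m[M→φ6] = [3105, 4464, 4104]
r5 m[A→φ0] = [4824, 792, 2052]
r5 m[A→φ1] = [1242, 308, 390]
r5 m[A→φ2] = [73968, 60984, 88920]
r6 m[φ0→P] = [18252, 31392, 22752]
r6 m[φ0→A] = [138, 154, 130]
r6 m[φ1→M] = [8160, 7924, 15982]
r6 m[φ1→A] = [536, 396, 684]
r6 m[φ2→A] = [9, 2, 3]
r6 m[φ3→P] = [2, 6, 1]
r6 m[φ4→P] = [7, 4, 2]
r6 m[φ5→M] = [5, 8, 4]
r6 m[φ6→M] = [4, 7, 7]
r6 m[P→φ0] = [14, 24, 2]
r6 m[P→φ3] = [127764, 125568, 45504]
r6 m[P→φ4] = [36504, 188352, 22752]
r6 m[M→φ1] = [20, 56, 28]
r6 m[M→φ5] = [32640, 55468, 111874]
r6 m[M→φ6] = [40800, 63392, 63928]
r6 m[A→φ0] = [4824, 792, 2052]
r6 m[A→φ1] = [1242, 308, 390]
r6 m[A→φ2] = [73968, 60984, 88920]
r7 m[φ0→P] = [18252, 31392, 22752]
r7 m[φ0→A] = [138, 154, 130]
r7 m[φ1→M] = [8160, 7924, 15982]
r7 m[φ1→A] = [536, 396, 684]
r7 m[φ2→A] = [9, 2, 3]
r7 m[φ3→P] = [2, 6, 1]
r7 m[φ4→P] = [7, 4, 2]
r7 m[φ5→M] = [5, 8, 4]
r7 m[φ6→M] = [4, 7, 7]
r7 m[P→φ0] = [14, 24, 2]
r7 m[P→φ3] = [127764, 125568, 45504]
r7 m[P→φ4] = [36504, 188352, 22752]
r7 m[M→φ1] = [20, 56, 28]
r7 m[M→φ5] = [32640, 55468, 111874]
r7 m[M→φ6] = [40800, 63392, 63928]
r7 m[A→φ0] = [4824, 792, 2052]
r7 m[A→φ1] = [1242, 308, 390]
r7 m[A→φ2] = [73968, 60984, 88920]
fixed point reached at round 7
b[A] = ⊗ incoming = [665712, 121968, 266760]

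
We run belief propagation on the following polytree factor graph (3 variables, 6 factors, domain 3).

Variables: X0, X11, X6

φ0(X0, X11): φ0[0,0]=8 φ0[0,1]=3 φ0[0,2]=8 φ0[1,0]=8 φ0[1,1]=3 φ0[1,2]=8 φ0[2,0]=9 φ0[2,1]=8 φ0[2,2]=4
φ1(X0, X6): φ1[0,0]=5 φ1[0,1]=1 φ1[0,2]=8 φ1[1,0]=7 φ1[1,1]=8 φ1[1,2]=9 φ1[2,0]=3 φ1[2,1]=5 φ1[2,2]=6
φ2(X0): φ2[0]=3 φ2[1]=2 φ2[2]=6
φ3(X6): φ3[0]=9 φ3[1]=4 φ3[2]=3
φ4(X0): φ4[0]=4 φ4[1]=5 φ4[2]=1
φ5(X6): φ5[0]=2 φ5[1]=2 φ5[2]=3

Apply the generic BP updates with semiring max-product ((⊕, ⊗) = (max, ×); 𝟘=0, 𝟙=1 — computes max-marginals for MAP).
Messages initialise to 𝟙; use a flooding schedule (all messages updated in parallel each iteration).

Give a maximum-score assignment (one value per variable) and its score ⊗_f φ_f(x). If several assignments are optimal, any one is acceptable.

init: all messages = 𝟙 over 3 values
r1 m[φ0→X0] = [8, 8, 9]
r1 m[φ0→X11] = [9, 8, 8]
r1 m[φ1→X0] = [8, 9, 6]
r1 m[φ1→X6] = [7, 8, 9]
r1 m[φ2→X0] = [3, 2, 6]
r1 m[φ3→X6] = [9, 4, 3]
r1 m[φ4→X0] = [4, 5, 1]
r1 m[φ5→X6] = [2, 2, 3]
r1 m[X0→φ0] = [1, 1, 1]
r1 m[X0→φ1] = [1, 1, 1]
r1 m[X0→φ2] = [1, 1, 1]
r1 m[X0→φ4] = [1, 1, 1]
r1 m[X11→φ0] = [1, 1, 1]
r1 m[X6→φ1] = [1, 1, 1]
r1 m[X6→φ3] = [1, 1, 1]
r1 m[X6→φ5] = [1, 1, 1]
r2 m[φ0→X0] = [8, 8, 9]
r2 m[φ0→X11] = [9, 8, 8]
r2 m[φ1→X0] = [8, 9, 6]
r2 m[φ1→X6] = [7, 8, 9]
r2 m[φ2→X0] = [3, 2, 6]
r2 m[φ3→X6] = [9, 4, 3]
r2 m[φ4→X0] = [4, 5, 1]
r2 m[φ5→X6] = [2, 2, 3]
r2 m[X0→φ0] = [96, 90, 36]
r2 m[X0→φ1] = [96, 80, 54]
r2 m[X0→φ2] = [256, 360, 54]
r2 m[X0→φ4] = [192, 144, 324]
r2 m[X11→φ0] = [1, 1, 1]
r2 m[X6→φ1] = [18, 8, 9]
r2 m[X6→φ3] = [14, 16, 27]
r2 m[X6→φ5] = [63, 32, 27]
r3 m[φ0→X0] = [8, 8, 9]
r3 m[φ0→X11] = [768, 288, 768]
r3 m[φ1→X0] = [90, 126, 54]
r3 m[φ1→X6] = [560, 640, 768]
r3 m[φ2→X0] = [3, 2, 6]
r3 m[φ3→X6] = [9, 4, 3]
r3 m[φ4→X0] = [4, 5, 1]
r3 m[φ5→X6] = [2, 2, 3]
r3 m[X0→φ0] = [96, 90, 36]
r3 m[X0→φ1] = [96, 80, 54]
r3 m[X0→φ2] = [256, 360, 54]
r3 m[X0→φ4] = [192, 144, 324]
r3 m[X11→φ0] = [1, 1, 1]
r3 m[X6→φ1] = [18, 8, 9]
r3 m[X6→φ3] = [14, 16, 27]
r3 m[X6→φ5] = [63, 32, 27]
r4 m[φ0→X0] = [8, 8, 9]
r4 m[φ0→X11] = [768, 288, 768]
r4 m[φ1→X0] = [90, 126, 54]
r4 m[φ1→X6] = [560, 640, 768]
r4 m[φ2→X0] = [3, 2, 6]
r4 m[φ3→X6] = [9, 4, 3]
r4 m[φ4→X0] = [4, 5, 1]
r4 m[φ5→X6] = [2, 2, 3]
r4 m[X0→φ0] = [1080, 1260, 324]
r4 m[X0→φ1] = [96, 80, 54]
r4 m[X0→φ2] = [2880, 5040, 486]
r4 m[X0→φ4] = [2160, 2016, 2916]
r4 m[X11→φ0] = [1, 1, 1]
r4 m[X6→φ1] = [18, 8, 9]
r4 m[X6→φ3] = [1120, 1280, 2304]
r4 m[X6→φ5] = [5040, 2560, 2304]
r5 m[φ0→X0] = [8, 8, 9]
r5 m[φ0→X11] = [10080, 3780, 10080]
r5 m[φ1→X0] = [90, 126, 54]
r5 m[φ1→X6] = [560, 640, 768]
r5 m[φ2→X0] = [3, 2, 6]
r5 m[φ3→X6] = [9, 4, 3]
r5 m[φ4→X0] = [4, 5, 1]
r5 m[φ5→X6] = [2, 2, 3]
r5 m[X0→φ0] = [1080, 1260, 324]
r5 m[X0→φ1] = [96, 80, 54]
r5 m[X0→φ2] = [2880, 5040, 486]
r5 m[X0→φ4] = [2160, 2016, 2916]
r5 m[X11→φ0] = [1, 1, 1]
r5 m[X6→φ1] = [18, 8, 9]
r5 m[X6→φ3] = [1120, 1280, 2304]
r5 m[X6→φ5] = [5040, 2560, 2304]
r6 m[φ0→X0] = [8, 8, 9]
r6 m[φ0→X11] = [10080, 3780, 10080]
r6 m[φ1→X0] = [90, 126, 54]
r6 m[φ1→X6] = [560, 640, 768]
r6 m[φ2→X0] = [3, 2, 6]
r6 m[φ3→X6] = [9, 4, 3]
r6 m[φ4→X0] = [4, 5, 1]
r6 m[φ5→X6] = [2, 2, 3]
r6 m[X0→φ0] = [1080, 1260, 324]
r6 m[X0→φ1] = [96, 80, 54]
r6 m[X0→φ2] = [2880, 5040, 486]
r6 m[X0→φ4] = [2160, 2016, 2916]
r6 m[X11→φ0] = [1, 1, 1]
r6 m[X6→φ1] = [18, 8, 9]
r6 m[X6→φ3] = [1120, 1280, 2304]
r6 m[X6→φ5] = [5040, 2560, 2304]
fixed point reached at round 6
traceback from X0: (X0=1, X11=0, X6=0), score=10080

assignment: (X0=1, X11=0, X6=0); score = 10080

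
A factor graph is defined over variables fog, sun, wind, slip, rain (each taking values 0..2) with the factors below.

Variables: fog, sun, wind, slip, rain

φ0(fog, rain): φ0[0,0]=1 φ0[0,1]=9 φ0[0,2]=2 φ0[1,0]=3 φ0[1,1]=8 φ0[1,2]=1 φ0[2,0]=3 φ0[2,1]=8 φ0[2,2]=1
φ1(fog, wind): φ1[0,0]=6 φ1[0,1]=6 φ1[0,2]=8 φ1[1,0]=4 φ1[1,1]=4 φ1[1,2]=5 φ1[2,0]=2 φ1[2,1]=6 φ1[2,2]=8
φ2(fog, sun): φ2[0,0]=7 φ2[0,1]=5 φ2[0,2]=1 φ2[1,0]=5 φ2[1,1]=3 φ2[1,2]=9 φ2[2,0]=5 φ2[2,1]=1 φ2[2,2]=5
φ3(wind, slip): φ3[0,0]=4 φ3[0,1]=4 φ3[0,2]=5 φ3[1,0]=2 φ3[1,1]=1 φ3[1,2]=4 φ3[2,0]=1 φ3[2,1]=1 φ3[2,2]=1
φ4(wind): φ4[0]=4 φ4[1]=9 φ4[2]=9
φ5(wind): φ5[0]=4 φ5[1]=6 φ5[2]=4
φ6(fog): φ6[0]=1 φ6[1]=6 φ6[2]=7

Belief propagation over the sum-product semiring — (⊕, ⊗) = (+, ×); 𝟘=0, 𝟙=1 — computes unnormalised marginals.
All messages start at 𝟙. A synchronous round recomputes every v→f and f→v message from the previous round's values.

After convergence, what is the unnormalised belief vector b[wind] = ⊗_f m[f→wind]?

b[wind] = [1597440, 4300128, 1594080]

init: all messages = 𝟙 over 3 values
r1 m[φ0→fog] = [12, 12, 12]
r1 m[φ0→rain] = [7, 25, 4]
r1 m[φ1→fog] = [20, 13, 16]
r1 m[φ1→wind] = [12, 16, 21]
r1 m[φ2→fog] = [13, 17, 11]
r1 m[φ2→sun] = [17, 9, 15]
r1 m[φ3→wind] = [13, 7, 3]
r1 m[φ3→slip] = [7, 6, 10]
r1 m[φ4→wind] = [4, 9, 9]
r1 m[φ5→wind] = [4, 6, 4]
r1 m[φ6→fog] = [1, 6, 7]
r1 m[fog→φ0] = [1, 1, 1]
r1 m[fog→φ1] = [1, 1, 1]
r1 m[fog→φ2] = [1, 1, 1]
r1 m[fog→φ6] = [1, 1, 1]
r1 m[sun→φ2] = [1, 1, 1]
r1 m[wind→φ1] = [1, 1, 1]
r1 m[wind→φ3] = [1, 1, 1]
r1 m[wind→φ4] = [1, 1, 1]
r1 m[wind→φ5] = [1, 1, 1]
r1 m[slip→φ3] = [1, 1, 1]
r1 m[rain→φ0] = [1, 1, 1]
r2 m[φ0→fog] = [12, 12, 12]
r2 m[φ0→rain] = [7, 25, 4]
r2 m[φ1→fog] = [20, 13, 16]
r2 m[φ1→wind] = [12, 16, 21]
r2 m[φ2→fog] = [13, 17, 11]
r2 m[φ2→sun] = [17, 9, 15]
r2 m[φ3→wind] = [13, 7, 3]
r2 m[φ3→slip] = [7, 6, 10]
r2 m[φ4→wind] = [4, 9, 9]
r2 m[φ5→wind] = [4, 6, 4]
r2 m[φ6→fog] = [1, 6, 7]
r2 m[fog→φ0] = [260, 1326, 1232]
r2 m[fog→φ1] = [156, 1224, 924]
r2 m[fog→φ2] = [240, 936, 1344]
r2 m[fog→φ6] = [3120, 2652, 2112]
r2 m[sun→φ2] = [1, 1, 1]
r2 m[wind→φ1] = [208, 378, 108]
r2 m[wind→φ3] = [192, 864, 756]
r2 m[wind→φ4] = [624, 672, 252]
r2 m[wind→φ5] = [624, 1008, 567]
r2 m[slip→φ3] = [1, 1, 1]
r2 m[rain→φ0] = [1, 1, 1]
r3 m[φ0→fog] = [12, 12, 12]
r3 m[φ0→rain] = [7934, 22804, 3078]
r3 m[φ1→fog] = [4380, 2884, 3548]
r3 m[φ1→wind] = [7680, 11376, 14760]
r3 m[φ2→fog] = [13, 17, 11]
r3 m[φ2→sun] = [13080, 5352, 15384]
r3 m[φ3→wind] = [13, 7, 3]
r3 m[φ3→slip] = [3252, 2388, 5172]
r3 m[φ4→wind] = [4, 9, 9]
r3 m[φ5→wind] = [4, 6, 4]
r3 m[φ6→fog] = [1, 6, 7]
r3 m[fog→φ0] = [260, 1326, 1232]
r3 m[fog→φ1] = [156, 1224, 924]
r3 m[fog→φ2] = [240, 936, 1344]
r3 m[fog→φ6] = [3120, 2652, 2112]
r3 m[sun→φ2] = [1, 1, 1]
r3 m[wind→φ1] = [208, 378, 108]
r3 m[wind→φ3] = [192, 864, 756]
r3 m[wind→φ4] = [624, 672, 252]
r3 m[wind→φ5] = [624, 1008, 567]
r3 m[slip→φ3] = [1, 1, 1]
r3 m[rain→φ0] = [1, 1, 1]
r4 m[φ0→fog] = [12, 12, 12]
r4 m[φ0→rain] = [7934, 22804, 3078]
r4 m[φ1→fog] = [4380, 2884, 3548]
r4 m[φ1→wind] = [7680, 11376, 14760]
r4 m[φ2→fog] = [13, 17, 11]
r4 m[φ2→sun] = [13080, 5352, 15384]
r4 m[φ3→wind] = [13, 7, 3]
r4 m[φ3→slip] = [3252, 2388, 5172]
r4 m[φ4→wind] = [4, 9, 9]
r4 m[φ5→wind] = [4, 6, 4]
r4 m[φ6→fog] = [1, 6, 7]
r4 m[fog→φ0] = [56940, 294168, 273196]
r4 m[fog→φ1] = [156, 1224, 924]
r4 m[fog→φ2] = [52560, 207648, 298032]
r4 m[fog→φ6] = [683280, 588336, 468336]
r4 m[sun→φ2] = [1, 1, 1]
r4 m[wind→φ1] = [208, 378, 108]
r4 m[wind→φ3] = [122880, 614304, 531360]
r4 m[wind→φ4] = [399360, 477792, 177120]
r4 m[wind→φ5] = [399360, 716688, 398520]
r4 m[slip→φ3] = [1, 1, 1]
r4 m[rain→φ0] = [1, 1, 1]
r5 m[φ0→fog] = [12, 12, 12]
r5 m[φ0→rain] = [1759032, 5051372, 681244]
r5 m[φ1→fog] = [4380, 2884, 3548]
r5 m[φ1→wind] = [7680, 11376, 14760]
r5 m[φ2→fog] = [13, 17, 11]
r5 m[φ2→sun] = [2896320, 1183776, 3411552]
r5 m[φ3→wind] = [13, 7, 3]
r5 m[φ3→slip] = [2251488, 1637184, 3602976]
r5 m[φ4→wind] = [4, 9, 9]
r5 m[φ5→wind] = [4, 6, 4]
r5 m[φ6→fog] = [1, 6, 7]
r5 m[fog→φ0] = [56940, 294168, 273196]
r5 m[fog→φ1] = [156, 1224, 924]
r5 m[fog→φ2] = [52560, 207648, 298032]
r5 m[fog→φ6] = [683280, 588336, 468336]
r5 m[sun→φ2] = [1, 1, 1]
r5 m[wind→φ1] = [208, 378, 108]
r5 m[wind→φ3] = [122880, 614304, 531360]
r5 m[wind→φ4] = [399360, 477792, 177120]
r5 m[wind→φ5] = [399360, 716688, 398520]
r5 m[slip→φ3] = [1, 1, 1]
r5 m[rain→φ0] = [1, 1, 1]
r6 m[φ0→fog] = [12, 12, 12]
r6 m[φ0→rain] = [1759032, 5051372, 681244]
r6 m[φ1→fog] = [4380, 2884, 3548]
r6 m[φ1→wind] = [7680, 11376, 14760]
r6 m[φ2→fog] = [13, 17, 11]
r6 m[φ2→sun] = [2896320, 1183776, 3411552]
r6 m[φ3→wind] = [13, 7, 3]
r6 m[φ3→slip] = [2251488, 1637184, 3602976]
r6 m[φ4→wind] = [4, 9, 9]
r6 m[φ5→wind] = [4, 6, 4]
r6 m[φ6→fog] = [1, 6, 7]
r6 m[fog→φ0] = [56940, 294168, 273196]
r6 m[fog→φ1] = [156, 1224, 924]
r6 m[fog→φ2] = [52560, 207648, 298032]
r6 m[fog→φ6] = [683280, 588336, 468336]
r6 m[sun→φ2] = [1, 1, 1]
r6 m[wind→φ1] = [208, 378, 108]
r6 m[wind→φ3] = [122880, 614304, 531360]
r6 m[wind→φ4] = [399360, 477792, 177120]
r6 m[wind→φ5] = [399360, 716688, 398520]
r6 m[slip→φ3] = [1, 1, 1]
r6 m[rain→φ0] = [1, 1, 1]
fixed point reached at round 6
b[wind] = ⊗ incoming = [1597440, 4300128, 1594080]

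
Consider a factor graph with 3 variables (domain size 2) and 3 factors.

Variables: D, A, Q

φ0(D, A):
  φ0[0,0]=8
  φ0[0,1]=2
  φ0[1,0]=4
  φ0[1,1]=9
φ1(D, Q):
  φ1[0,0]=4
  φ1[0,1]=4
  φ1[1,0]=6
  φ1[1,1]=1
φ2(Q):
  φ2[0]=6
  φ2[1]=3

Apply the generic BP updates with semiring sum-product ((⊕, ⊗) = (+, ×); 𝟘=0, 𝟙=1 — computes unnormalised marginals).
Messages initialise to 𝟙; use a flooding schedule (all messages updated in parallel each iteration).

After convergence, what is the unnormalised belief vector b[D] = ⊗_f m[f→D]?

b[D] = [360, 507]

init: all messages = 𝟙 over 2 values
r1 m[φ0→D] = [10, 13]
r1 m[φ0→A] = [12, 11]
r1 m[φ1→D] = [8, 7]
r1 m[φ1→Q] = [10, 5]
r1 m[φ2→Q] = [6, 3]
r1 m[D→φ0] = [1, 1]
r1 m[D→φ1] = [1, 1]
r1 m[A→φ0] = [1, 1]
r1 m[Q→φ1] = [1, 1]
r1 m[Q→φ2] = [1, 1]
r2 m[φ0→D] = [10, 13]
r2 m[φ0→A] = [12, 11]
r2 m[φ1→D] = [8, 7]
r2 m[φ1→Q] = [10, 5]
r2 m[φ2→Q] = [6, 3]
r2 m[D→φ0] = [8, 7]
r2 m[D→φ1] = [10, 13]
r2 m[A→φ0] = [1, 1]
r2 m[Q→φ1] = [6, 3]
r2 m[Q→φ2] = [10, 5]
r3 m[φ0→D] = [10, 13]
r3 m[φ0→A] = [92, 79]
r3 m[φ1→D] = [36, 39]
r3 m[φ1→Q] = [118, 53]
r3 m[φ2→Q] = [6, 3]
r3 m[D→φ0] = [8, 7]
r3 m[D→φ1] = [10, 13]
r3 m[A→φ0] = [1, 1]
r3 m[Q→φ1] = [6, 3]
r3 m[Q→φ2] = [10, 5]
r4 m[φ0→D] = [10, 13]
r4 m[φ0→A] = [92, 79]
r4 m[φ1→D] = [36, 39]
r4 m[φ1→Q] = [118, 53]
r4 m[φ2→Q] = [6, 3]
r4 m[D→φ0] = [36, 39]
r4 m[D→φ1] = [10, 13]
r4 m[A→φ0] = [1, 1]
r4 m[Q→φ1] = [6, 3]
r4 m[Q→φ2] = [118, 53]
r5 m[φ0→D] = [10, 13]
r5 m[φ0→A] = [444, 423]
r5 m[φ1→D] = [36, 39]
r5 m[φ1→Q] = [118, 53]
r5 m[φ2→Q] = [6, 3]
r5 m[D→φ0] = [36, 39]
r5 m[D→φ1] = [10, 13]
r5 m[A→φ0] = [1, 1]
r5 m[Q→φ1] = [6, 3]
r5 m[Q→φ2] = [118, 53]
r6 m[φ0→D] = [10, 13]
r6 m[φ0→A] = [444, 423]
r6 m[φ1→D] = [36, 39]
r6 m[φ1→Q] = [118, 53]
r6 m[φ2→Q] = [6, 3]
r6 m[D→φ0] = [36, 39]
r6 m[D→φ1] = [10, 13]
r6 m[A→φ0] = [1, 1]
r6 m[Q→φ1] = [6, 3]
r6 m[Q→φ2] = [118, 53]
fixed point reached at round 6
b[D] = ⊗ incoming = [360, 507]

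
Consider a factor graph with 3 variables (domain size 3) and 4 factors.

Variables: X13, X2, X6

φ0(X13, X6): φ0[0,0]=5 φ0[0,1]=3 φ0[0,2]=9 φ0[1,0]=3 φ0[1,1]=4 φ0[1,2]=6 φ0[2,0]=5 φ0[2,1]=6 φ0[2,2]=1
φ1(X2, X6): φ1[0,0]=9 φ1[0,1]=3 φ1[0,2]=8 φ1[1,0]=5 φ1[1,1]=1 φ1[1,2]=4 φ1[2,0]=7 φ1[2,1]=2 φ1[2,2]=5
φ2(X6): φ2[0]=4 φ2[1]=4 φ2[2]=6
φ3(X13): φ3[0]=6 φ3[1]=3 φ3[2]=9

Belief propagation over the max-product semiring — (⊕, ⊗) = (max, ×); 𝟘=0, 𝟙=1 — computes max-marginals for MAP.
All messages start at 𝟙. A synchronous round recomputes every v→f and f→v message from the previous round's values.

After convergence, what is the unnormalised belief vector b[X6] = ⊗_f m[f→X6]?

init: all messages = 𝟙 over 3 values
r1 m[φ0→X13] = [9, 6, 6]
r1 m[φ0→X6] = [5, 6, 9]
r1 m[φ1→X2] = [9, 5, 7]
r1 m[φ1→X6] = [9, 3, 8]
r1 m[φ2→X6] = [4, 4, 6]
r1 m[φ3→X13] = [6, 3, 9]
r1 m[X13→φ0] = [1, 1, 1]
r1 m[X13→φ3] = [1, 1, 1]
r1 m[X2→φ1] = [1, 1, 1]
r1 m[X6→φ0] = [1, 1, 1]
r1 m[X6→φ1] = [1, 1, 1]
r1 m[X6→φ2] = [1, 1, 1]
r2 m[φ0→X13] = [9, 6, 6]
r2 m[φ0→X6] = [5, 6, 9]
r2 m[φ1→X2] = [9, 5, 7]
r2 m[φ1→X6] = [9, 3, 8]
r2 m[φ2→X6] = [4, 4, 6]
r2 m[φ3→X13] = [6, 3, 9]
r2 m[X13→φ0] = [6, 3, 9]
r2 m[X13→φ3] = [9, 6, 6]
r2 m[X2→φ1] = [1, 1, 1]
r2 m[X6→φ0] = [36, 12, 48]
r2 m[X6→φ1] = [20, 24, 54]
r2 m[X6→φ2] = [45, 18, 72]
r3 m[φ0→X13] = [432, 288, 180]
r3 m[φ0→X6] = [45, 54, 54]
r3 m[φ1→X2] = [432, 216, 270]
r3 m[φ1→X6] = [9, 3, 8]
r3 m[φ2→X6] = [4, 4, 6]
r3 m[φ3→X13] = [6, 3, 9]
r3 m[X13→φ0] = [6, 3, 9]
r3 m[X13→φ3] = [9, 6, 6]
r3 m[X2→φ1] = [1, 1, 1]
r3 m[X6→φ0] = [36, 12, 48]
r3 m[X6→φ1] = [20, 24, 54]
r3 m[X6→φ2] = [45, 18, 72]
r4 m[φ0→X13] = [432, 288, 180]
r4 m[φ0→X6] = [45, 54, 54]
r4 m[φ1→X2] = [432, 216, 270]
r4 m[φ1→X6] = [9, 3, 8]
r4 m[φ2→X6] = [4, 4, 6]
r4 m[φ3→X13] = [6, 3, 9]
r4 m[X13→φ0] = [6, 3, 9]
r4 m[X13→φ3] = [432, 288, 180]
r4 m[X2→φ1] = [1, 1, 1]
r4 m[X6→φ0] = [36, 12, 48]
r4 m[X6→φ1] = [180, 216, 324]
r4 m[X6→φ2] = [405, 162, 432]
r5 m[φ0→X13] = [432, 288, 180]
r5 m[φ0→X6] = [45, 54, 54]
r5 m[φ1→X2] = [2592, 1296, 1620]
r5 m[φ1→X6] = [9, 3, 8]
r5 m[φ2→X6] = [4, 4, 6]
r5 m[φ3→X13] = [6, 3, 9]
r5 m[X13→φ0] = [6, 3, 9]
r5 m[X13→φ3] = [432, 288, 180]
r5 m[X2→φ1] = [1, 1, 1]
r5 m[X6→φ0] = [36, 12, 48]
r5 m[X6→φ1] = [180, 216, 324]
r5 m[X6→φ2] = [405, 162, 432]
r6 m[φ0→X13] = [432, 288, 180]
r6 m[φ0→X6] = [45, 54, 54]
r6 m[φ1→X2] = [2592, 1296, 1620]
r6 m[φ1→X6] = [9, 3, 8]
r6 m[φ2→X6] = [4, 4, 6]
r6 m[φ3→X13] = [6, 3, 9]
r6 m[X13→φ0] = [6, 3, 9]
r6 m[X13→φ3] = [432, 288, 180]
r6 m[X2→φ1] = [1, 1, 1]
r6 m[X6→φ0] = [36, 12, 48]
r6 m[X6→φ1] = [180, 216, 324]
r6 m[X6→φ2] = [405, 162, 432]
fixed point reached at round 6
b[X6] = ⊗ incoming = [1620, 648, 2592]

b[X6] = [1620, 648, 2592]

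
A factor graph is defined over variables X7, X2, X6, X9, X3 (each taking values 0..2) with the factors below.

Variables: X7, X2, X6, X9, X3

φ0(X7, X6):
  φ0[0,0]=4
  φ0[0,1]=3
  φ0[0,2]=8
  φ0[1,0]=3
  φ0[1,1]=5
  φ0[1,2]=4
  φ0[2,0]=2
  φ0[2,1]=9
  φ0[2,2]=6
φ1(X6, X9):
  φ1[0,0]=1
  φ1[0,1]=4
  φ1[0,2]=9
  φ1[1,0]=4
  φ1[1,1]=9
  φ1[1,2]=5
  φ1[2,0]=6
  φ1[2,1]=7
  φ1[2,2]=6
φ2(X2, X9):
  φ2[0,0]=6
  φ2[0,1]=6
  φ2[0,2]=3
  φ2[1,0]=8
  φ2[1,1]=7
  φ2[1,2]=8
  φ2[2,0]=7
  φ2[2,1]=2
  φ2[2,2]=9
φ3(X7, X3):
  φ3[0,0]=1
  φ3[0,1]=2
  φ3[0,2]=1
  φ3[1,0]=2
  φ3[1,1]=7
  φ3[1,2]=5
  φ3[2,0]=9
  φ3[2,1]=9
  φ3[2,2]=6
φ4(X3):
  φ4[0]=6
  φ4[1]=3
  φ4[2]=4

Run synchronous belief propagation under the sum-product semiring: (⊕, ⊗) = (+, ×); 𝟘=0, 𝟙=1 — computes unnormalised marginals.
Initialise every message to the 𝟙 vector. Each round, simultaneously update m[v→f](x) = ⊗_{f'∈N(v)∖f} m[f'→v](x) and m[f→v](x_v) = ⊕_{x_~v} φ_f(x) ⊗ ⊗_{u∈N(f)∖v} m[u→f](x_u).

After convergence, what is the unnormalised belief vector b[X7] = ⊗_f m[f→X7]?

b[X7] = [76944, 200446, 577395]

init: all messages = 𝟙 over 3 values
r1 m[φ0→X7] = [15, 12, 17]
r1 m[φ0→X6] = [9, 17, 18]
r1 m[φ1→X6] = [14, 18, 19]
r1 m[φ1→X9] = [11, 20, 20]
r1 m[φ2→X2] = [15, 23, 18]
r1 m[φ2→X9] = [21, 15, 20]
r1 m[φ3→X7] = [4, 14, 24]
r1 m[φ3→X3] = [12, 18, 12]
r1 m[φ4→X3] = [6, 3, 4]
r1 m[X7→φ0] = [1, 1, 1]
r1 m[X7→φ3] = [1, 1, 1]
r1 m[X2→φ2] = [1, 1, 1]
r1 m[X6→φ0] = [1, 1, 1]
r1 m[X6→φ1] = [1, 1, 1]
r1 m[X9→φ1] = [1, 1, 1]
r1 m[X9→φ2] = [1, 1, 1]
r1 m[X3→φ3] = [1, 1, 1]
r1 m[X3→φ4] = [1, 1, 1]
r2 m[φ0→X7] = [15, 12, 17]
r2 m[φ0→X6] = [9, 17, 18]
r2 m[φ1→X6] = [14, 18, 19]
r2 m[φ1→X9] = [11, 20, 20]
r2 m[φ2→X2] = [15, 23, 18]
r2 m[φ2→X9] = [21, 15, 20]
r2 m[φ3→X7] = [4, 14, 24]
r2 m[φ3→X3] = [12, 18, 12]
r2 m[φ4→X3] = [6, 3, 4]
r2 m[X7→φ0] = [4, 14, 24]
r2 m[X7→φ3] = [15, 12, 17]
r2 m[X2→φ2] = [1, 1, 1]
r2 m[X6→φ0] = [14, 18, 19]
r2 m[X6→φ1] = [9, 17, 18]
r2 m[X9→φ1] = [21, 15, 20]
r2 m[X9→φ2] = [11, 20, 20]
r2 m[X3→φ3] = [6, 3, 4]
r2 m[X3→φ4] = [12, 18, 12]
r3 m[φ0→X7] = [262, 208, 304]
r3 m[φ0→X6] = [106, 298, 232]
r3 m[φ1→X6] = [261, 319, 351]
r3 m[φ1→X9] = [185, 315, 274]
r3 m[φ2→X2] = [246, 388, 297]
r3 m[φ2→X9] = [21, 15, 20]
r3 m[φ3→X7] = [16, 53, 105]
r3 m[φ3→X3] = [192, 267, 177]
r3 m[φ4→X3] = [6, 3, 4]
r3 m[X7→φ0] = [4, 14, 24]
r3 m[X7→φ3] = [15, 12, 17]
r3 m[X2→φ2] = [1, 1, 1]
r3 m[X6→φ0] = [14, 18, 19]
r3 m[X6→φ1] = [9, 17, 18]
r3 m[X9→φ1] = [21, 15, 20]
r3 m[X9→φ2] = [11, 20, 20]
r3 m[X3→φ3] = [6, 3, 4]
r3 m[X3→φ4] = [12, 18, 12]
r4 m[φ0→X7] = [262, 208, 304]
r4 m[φ0→X6] = [106, 298, 232]
r4 m[φ1→X6] = [261, 319, 351]
r4 m[φ1→X9] = [185, 315, 274]
r4 m[φ2→X2] = [246, 388, 297]
r4 m[φ2→X9] = [21, 15, 20]
r4 m[φ3→X7] = [16, 53, 105]
r4 m[φ3→X3] = [192, 267, 177]
r4 m[φ4→X3] = [6, 3, 4]
r4 m[X7→φ0] = [16, 53, 105]
r4 m[X7→φ3] = [262, 208, 304]
r4 m[X2→φ2] = [1, 1, 1]
r4 m[X6→φ0] = [261, 319, 351]
r4 m[X6→φ1] = [106, 298, 232]
r4 m[X9→φ1] = [21, 15, 20]
r4 m[X9→φ2] = [185, 315, 274]
r4 m[X3→φ3] = [6, 3, 4]
r4 m[X3→φ4] = [192, 267, 177]
r5 m[φ0→X7] = [4809, 3782, 5499]
r5 m[φ0→X6] = [433, 1258, 970]
r5 m[φ1→X6] = [261, 319, 351]
r5 m[φ1→X9] = [2690, 4730, 3836]
r5 m[φ2→X2] = [3822, 5877, 4391]
r5 m[φ2→X9] = [21, 15, 20]
r5 m[φ3→X7] = [16, 53, 105]
r5 m[φ3→X3] = [3414, 4716, 3126]
r5 m[φ4→X3] = [6, 3, 4]
r5 m[X7→φ0] = [16, 53, 105]
r5 m[X7→φ3] = [262, 208, 304]
r5 m[X2→φ2] = [1, 1, 1]
r5 m[X6→φ0] = [261, 319, 351]
r5 m[X6→φ1] = [106, 298, 232]
r5 m[X9→φ1] = [21, 15, 20]
r5 m[X9→φ2] = [185, 315, 274]
r5 m[X3→φ3] = [6, 3, 4]
r5 m[X3→φ4] = [192, 267, 177]
r6 m[φ0→X7] = [4809, 3782, 5499]
r6 m[φ0→X6] = [433, 1258, 970]
r6 m[φ1→X6] = [261, 319, 351]
r6 m[φ1→X9] = [2690, 4730, 3836]
r6 m[φ2→X2] = [3822, 5877, 4391]
r6 m[φ2→X9] = [21, 15, 20]
r6 m[φ3→X7] = [16, 53, 105]
r6 m[φ3→X3] = [3414, 4716, 3126]
r6 m[φ4→X3] = [6, 3, 4]
r6 m[X7→φ0] = [16, 53, 105]
r6 m[X7→φ3] = [4809, 3782, 5499]
r6 m[X2→φ2] = [1, 1, 1]
r6 m[X6→φ0] = [261, 319, 351]
r6 m[X6→φ1] = [433, 1258, 970]
r6 m[X9→φ1] = [21, 15, 20]
r6 m[X9→φ2] = [2690, 4730, 3836]
r6 m[X3→φ3] = [6, 3, 4]
r6 m[X3→φ4] = [3414, 4716, 3126]
r7 m[φ0→X7] = [4809, 3782, 5499]
r7 m[φ0→X6] = [433, 1258, 970]
r7 m[φ1→X6] = [261, 319, 351]
r7 m[φ1→X9] = [11285, 19844, 16007]
r7 m[φ2→X2] = [56028, 85318, 62814]
r7 m[φ2→X9] = [21, 15, 20]
r7 m[φ3→X7] = [16, 53, 105]
r7 m[φ3→X3] = [61864, 85583, 56713]
r7 m[φ4→X3] = [6, 3, 4]
r7 m[X7→φ0] = [16, 53, 105]
r7 m[X7→φ3] = [4809, 3782, 5499]
r7 m[X2→φ2] = [1, 1, 1]
r7 m[X6→φ0] = [261, 319, 351]
r7 m[X6→φ1] = [433, 1258, 970]
r7 m[X9→φ1] = [21, 15, 20]
r7 m[X9→φ2] = [2690, 4730, 3836]
r7 m[X3→φ3] = [6, 3, 4]
r7 m[X3→φ4] = [3414, 4716, 3126]
r8 m[φ0→X7] = [4809, 3782, 5499]
r8 m[φ0→X6] = [433, 1258, 970]
r8 m[φ1→X6] = [261, 319, 351]
r8 m[φ1→X9] = [11285, 19844, 16007]
r8 m[φ2→X2] = [56028, 85318, 62814]
r8 m[φ2→X9] = [21, 15, 20]
r8 m[φ3→X7] = [16, 53, 105]
r8 m[φ3→X3] = [61864, 85583, 56713]
r8 m[φ4→X3] = [6, 3, 4]
r8 m[X7→φ0] = [16, 53, 105]
r8 m[X7→φ3] = [4809, 3782, 5499]
r8 m[X2→φ2] = [1, 1, 1]
r8 m[X6→φ0] = [261, 319, 351]
r8 m[X6→φ1] = [433, 1258, 970]
r8 m[X9→φ1] = [21, 15, 20]
r8 m[X9→φ2] = [11285, 19844, 16007]
r8 m[X3→φ3] = [6, 3, 4]
r8 m[X3→φ4] = [61864, 85583, 56713]
r9 m[φ0→X7] = [4809, 3782, 5499]
r9 m[φ0→X6] = [433, 1258, 970]
r9 m[φ1→X6] = [261, 319, 351]
r9 m[φ1→X9] = [11285, 19844, 16007]
r9 m[φ2→X2] = [234795, 357244, 262746]
r9 m[φ2→X9] = [21, 15, 20]
r9 m[φ3→X7] = [16, 53, 105]
r9 m[φ3→X3] = [61864, 85583, 56713]
r9 m[φ4→X3] = [6, 3, 4]
r9 m[X7→φ0] = [16, 53, 105]
r9 m[X7→φ3] = [4809, 3782, 5499]
r9 m[X2→φ2] = [1, 1, 1]
r9 m[X6→φ0] = [261, 319, 351]
r9 m[X6→φ1] = [433, 1258, 970]
r9 m[X9→φ1] = [21, 15, 20]
r9 m[X9→φ2] = [11285, 19844, 16007]
r9 m[X3→φ3] = [6, 3, 4]
r9 m[X3→φ4] = [61864, 85583, 56713]
r10 m[φ0→X7] = [4809, 3782, 5499]
r10 m[φ0→X6] = [433, 1258, 970]
r10 m[φ1→X6] = [261, 319, 351]
r10 m[φ1→X9] = [11285, 19844, 16007]
r10 m[φ2→X2] = [234795, 357244, 262746]
r10 m[φ2→X9] = [21, 15, 20]
r10 m[φ3→X7] = [16, 53, 105]
r10 m[φ3→X3] = [61864, 85583, 56713]
r10 m[φ4→X3] = [6, 3, 4]
r10 m[X7→φ0] = [16, 53, 105]
r10 m[X7→φ3] = [4809, 3782, 5499]
r10 m[X2→φ2] = [1, 1, 1]
r10 m[X6→φ0] = [261, 319, 351]
r10 m[X6→φ1] = [433, 1258, 970]
r10 m[X9→φ1] = [21, 15, 20]
r10 m[X9→φ2] = [11285, 19844, 16007]
r10 m[X3→φ3] = [6, 3, 4]
r10 m[X3→φ4] = [61864, 85583, 56713]
fixed point reached at round 10
b[X7] = ⊗ incoming = [76944, 200446, 577395]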